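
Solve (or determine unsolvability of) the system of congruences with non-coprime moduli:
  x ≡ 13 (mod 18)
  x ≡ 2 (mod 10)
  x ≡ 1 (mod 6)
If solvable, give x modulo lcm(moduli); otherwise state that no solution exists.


Moduli 18, 10, 6 are not pairwise coprime, so CRT works modulo lcm(m_i) when all pairwise compatibility conditions hold.
Pairwise compatibility: gcd(m_i, m_j) must divide a_i - a_j for every pair.
Merge one congruence at a time:
  Start: x ≡ 13 (mod 18).
  Combine with x ≡ 2 (mod 10): gcd(18, 10) = 2, and 2 - 13 = -11 is NOT divisible by 2.
    ⇒ system is inconsistent (no integer solution).

No solution (the system is inconsistent).


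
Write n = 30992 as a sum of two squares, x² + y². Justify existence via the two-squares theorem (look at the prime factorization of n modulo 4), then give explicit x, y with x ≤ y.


Step 1: Factor n = 30992 = 2^4 · 13 · 149.
Step 2: Check the mod-4 condition on each prime factor: 2 = 2 (special); 13 ≡ 1 (mod 4), exponent 1; 149 ≡ 1 (mod 4), exponent 1.
All primes ≡ 3 (mod 4) appear to even exponent (or don't appear), so by the two-squares theorem n IS expressible as a sum of two squares.
Step 3: Build a representation. Group n = k² · m with k = 4 and m = 13 · 149 = 1937 (a product of primes ≡ 1 (mod 4)); a representation of m scales to one of n via (k·x)² + (k·y)² = k²(x² + y²). Each prime p ≡ 1 (mod 4) is itself a sum of two squares; find a² by testing p − a² for a perfect square:
  13: 13 − 1² = 12, 13 − 2² = 9 = 3² ⇒ 13 = 2² + 3².
  149: 149 − 1² = 148, 149 − 2² = 145, 149 − 3² = 140, 149 − 4² = 133, 149 − 5² = 124, 149 − 6² = 113, 149 − 7² = 100 = 10² ⇒ 149 = 7² + 10².
  Combine using the Brahmagupta–Fibonacci identity (a² + b²)(c² + d²) = (ac − bd)² + (ad + bc)² = (ac + bd)² + (ad − bc)²:
  13 · 149 = 1937: from (2² + 3²)(7² + 10²), take (2·7 − 3·10, 2·10 + 3·7) = (14 − 30, 20 + 21) = (-16, 41); dropping signs (only squares matter) gives (16, 41); check 16² + 41² = 256 + 1681 = 1937 ✓.
  Scale by k = 4: (4·16, 4·41) = (64, 164).
Step 4: Order so x ≤ y and verify: 64² + 164² = 4096 + 26896 = 30992 = n. ✓

n = 30992 = 64² + 164² (one valid representation with x ≤ y).


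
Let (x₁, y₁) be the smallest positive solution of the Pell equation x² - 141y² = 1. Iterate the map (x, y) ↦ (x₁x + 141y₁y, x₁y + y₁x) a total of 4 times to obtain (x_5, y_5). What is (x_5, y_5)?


Step 1: Find the fundamental solution (x₁, y₁) of x² - 141y² = 1.
  Expand √141 as a continued fraction. a₀ = ⌊√141⌋ = 11; iterate m_{k+1} = d_k·a_k − m_k, d_{k+1} = (141 − m_{k+1}²)/d_k, a_{k+1} = ⌊(a₀ + m_{k+1})/d_{k+1}⌋ (starting m₀ = 0, d₀ = 1), with convergents p_k = a_k·p_{k-1} + p_{k-2}, q_k = a_k·q_{k-1} + q_{k-2} (p₋₁ = 1, q₋₁ = 0):
  k = 0: a₀ = 11; p₀/q₀ = 11/1; p₀² − 141·q₀² = 121 − 141 = -20.
  k = 1: m = 11, d = 20, a = ⌊(11 + 11)/20⌋ = 1; p/q = (1·11 + 1)/(1·1 + 0) = 12/1; p² − 141·q² = 144 − 141 = 3.
  k = 2: m = 9, d = 3, a = ⌊(11 + 9)/3⌋ = 6; p/q = (6·12 + 11)/(6·1 + 1) = 83/7; p² − 141·q² = 6889 − 6909 = -20.
  k = 3: m = 9, d = 20, a = ⌊(11 + 9)/20⌋ = 1; p/q = (1·83 + 12)/(1·7 + 1) = 95/8; p² − 141·q² = 9025 − 9024 = 1.
  The first convergent with p² − 141·q² = 1 gives the fundamental solution (x₁, y₁) = (95, 8).
Step 2: Apply the recurrence (x_{n+1}, y_{n+1}) = (x₁x_n + 141y₁y_n, x₁y_n + y₁x_n) repeatedly.
  From (x_1, y_1) = (95, 8): x_2 = 95·95 + 141·8·8 = 18049; y_2 = 95·8 + 8·95 = 1520.
  From (x_2, y_2) = (18049, 1520): x_3 = 95·18049 + 141·8·1520 = 3429215; y_3 = 95·1520 + 8·18049 = 288792.
  From (x_3, y_3) = (3429215, 288792): x_4 = 95·3429215 + 141·8·288792 = 651532801; y_4 = 95·288792 + 8·3429215 = 54868960.
  From (x_4, y_4) = (651532801, 54868960): x_5 = 95·651532801 + 141·8·54868960 = 123787802975; y_5 = 95·54868960 + 8·651532801 = 10424813608.
Step 3: Verify x_5² - 141·y_5² = 15323420165377418850625 - 15323420165377418850624 = 1 (should be 1). ✓

(x_1, y_1) = (95, 8); (x_5, y_5) = (123787802975, 10424813608).


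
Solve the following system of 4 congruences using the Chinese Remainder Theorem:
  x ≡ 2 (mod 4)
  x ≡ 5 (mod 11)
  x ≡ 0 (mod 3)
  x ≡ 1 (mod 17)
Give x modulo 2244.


Product of moduli M = 4 · 11 · 3 · 17 = 2244.
Merge one congruence at a time:
  Start: x ≡ 2 (mod 4).
  Combine with x ≡ 5 (mod 11); new modulus lcm = 44.
    Write x = 2 + 4·t and substitute into x ≡ 5 (mod 11): 4·t ≡ 5 − 2 = 3 (mod 11).
    The inverse of 4 mod 11 is 3 (since 4·3 = 12 = 1·11 + 1), so t ≡ 3·3 = 9 ≡ 9 (mod 11).
    Then x = 2 + 4·9 = 38, valid modulo lcm(4, 11) = 44: x ≡ 38 (mod 44).
  Combine with x ≡ 0 (mod 3); new modulus lcm = 132.
    Write x = 38 + 44·t and substitute into x ≡ 0 (mod 3): 44·t ≡ 0 − 38 = -38 (mod 3).
    Reduce coefficients mod 3: 2·t ≡ 1 (mod 3).
    The inverse of 2 mod 3 is 2 (since 2·2 = 4 = 1·3 + 1), so t ≡ 2·1 = 2 ≡ 2 (mod 3).
    Then x = 38 + 44·2 = 126, valid modulo lcm(44, 3) = 132: x ≡ 126 (mod 132).
  Combine with x ≡ 1 (mod 17); new modulus lcm = 2244.
    Write x = 126 + 132·t and substitute into x ≡ 1 (mod 17): 132·t ≡ 1 − 126 = -125 (mod 17).
    Reduce coefficients mod 17: 13·t ≡ 11 (mod 17).
    The inverse of 13 mod 17 is 4 (since 13·4 = 52 = 3·17 + 1), so t ≡ 4·11 = 44 ≡ 10 (mod 17).
    Then x = 126 + 132·10 = 1446, valid modulo lcm(132, 17) = 2244: x ≡ 1446 (mod 2244).
Verify against each original: 1446 mod 4 = 2, 1446 mod 11 = 5, 1446 mod 3 = 0, 1446 mod 17 = 1.

x ≡ 1446 (mod 2244).


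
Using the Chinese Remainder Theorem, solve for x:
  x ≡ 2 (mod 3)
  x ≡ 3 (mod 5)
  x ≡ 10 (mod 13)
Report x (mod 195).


Moduli 3, 5, 13 are pairwise coprime; by CRT there is a unique solution modulo M = 3 · 5 · 13 = 195.
Solve pairwise, accumulating the modulus:
  Start with x ≡ 2 (mod 3).
  Combine with x ≡ 3 (mod 5): since gcd(3, 5) = 1, we get a unique residue mod 15.
    Write x = 2 + 3·t and substitute into x ≡ 3 (mod 5): 3·t ≡ 3 − 2 = 1 (mod 5).
    The inverse of 3 mod 5 is 2 (since 3·2 = 6 = 1·5 + 1), so t ≡ 2·1 = 2 ≡ 2 (mod 5).
    Then x = 2 + 3·2 = 8, valid modulo lcm(3, 5) = 15: x ≡ 8 (mod 15).
  Combine with x ≡ 10 (mod 13): since gcd(15, 13) = 1, we get a unique residue mod 195.
    Write x = 8 + 15·t and substitute into x ≡ 10 (mod 13): 15·t ≡ 10 − 8 = 2 (mod 13).
    Reduce coefficients mod 13: 2·t ≡ 2 (mod 13).
    The inverse of 2 mod 13 is 7 (since 2·7 = 14 = 1·13 + 1), so t ≡ 7·2 = 14 ≡ 1 (mod 13).
    Then x = 8 + 15·1 = 23, valid modulo lcm(15, 13) = 195: x ≡ 23 (mod 195).
Verify: 23 mod 3 = 2 ✓, 23 mod 5 = 3 ✓, 23 mod 13 = 10 ✓.

x ≡ 23 (mod 195).


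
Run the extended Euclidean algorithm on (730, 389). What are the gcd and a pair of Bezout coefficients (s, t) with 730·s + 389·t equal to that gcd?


Euclidean algorithm on (730, 389) — divide until remainder is 0:
  730 = 1 · 389 + 341
  389 = 1 · 341 + 48
  341 = 7 · 48 + 5
  48 = 9 · 5 + 3
  5 = 1 · 3 + 2
  3 = 1 · 2 + 1
  2 = 2 · 1 + 0
gcd(730, 389) = 1.
Track Bezout coefficients alongside the remainders: start with r₀ = 730 = a·1 + b·0 (s = 1, t = 0) and r₁ = 389 = a·0 + b·1 (s = 0, t = 1); each new remainder r_{k+1} = r_{k-1} − q_k·r_k inherits s_{k+1} = s_{k-1} − q_k·s_k, t_{k+1} = t_{k-1} − q_k·t_k, so r_k = a·s_k + b·t_k at every step:
  q = 1: r = 341, s = 1 − 1·0 = 1, t = 0 − 1·1 = -1  (check: 730·1 + 389·(-1) = 341)
  q = 1: r = 48, s = 0 − 1·1 = -1, t = 1 − 1·(-1) = 2  (check: 730·(-1) + 389·2 = 48)
  q = 7: r = 5, s = 1 − 7·(-1) = 8, t = -1 − 7·2 = -15  (check: 730·8 + 389·(-15) = 5)
  q = 9: r = 3, s = -1 − 9·8 = -73, t = 2 − 9·(-15) = 137  (check: 730·(-73) + 389·137 = 3)
  q = 1: r = 2, s = 8 − 1·(-73) = 81, t = -15 − 1·137 = -152  (check: 730·81 + 389·(-152) = 2)
  q = 1: r = 1, s = -73 − 1·81 = -154, t = 137 − 1·(-152) = 289  (check: 730·(-154) + 389·289 = 1)
The row with r = 1 (the gcd) gives the Bezout coefficients s = -154, t = 289.
Result: 730 · (-154) + 389 · (289) = 1.

gcd(730, 389) = 1; s = -154, t = 289 (check: 730·(-154) + 389·289 = 1).


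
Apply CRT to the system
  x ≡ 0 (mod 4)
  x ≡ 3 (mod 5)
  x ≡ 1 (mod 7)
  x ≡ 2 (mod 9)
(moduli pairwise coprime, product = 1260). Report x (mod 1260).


Product of moduli M = 4 · 5 · 7 · 9 = 1260.
Merge one congruence at a time:
  Start: x ≡ 0 (mod 4).
  Combine with x ≡ 3 (mod 5); new modulus lcm = 20.
    Write x = 0 + 4·t and substitute into x ≡ 3 (mod 5): 4·t ≡ 3 − 0 = 3 (mod 5).
    The inverse of 4 mod 5 is 4 (since 4·4 = 16 = 3·5 + 1), so t ≡ 4·3 = 12 ≡ 2 (mod 5).
    Then x = 0 + 4·2 = 8, valid modulo lcm(4, 5) = 20: x ≡ 8 (mod 20).
  Combine with x ≡ 1 (mod 7); new modulus lcm = 140.
    Write x = 8 + 20·t and substitute into x ≡ 1 (mod 7): 20·t ≡ 1 − 8 = -7 (mod 7).
    Reduce coefficients mod 7: 6·t ≡ 0 (mod 7).
    The inverse of 6 mod 7 is 6 (since 6·6 = 36 = 5·7 + 1), so t ≡ 6·0 = 0 ≡ 0 (mod 7).
    Then x = 8 + 20·0 = 8, valid modulo lcm(20, 7) = 140: x ≡ 8 (mod 140).
  Combine with x ≡ 2 (mod 9); new modulus lcm = 1260.
    Write x = 8 + 140·t and substitute into x ≡ 2 (mod 9): 140·t ≡ 2 − 8 = -6 (mod 9).
    Reduce coefficients mod 9: 5·t ≡ 3 (mod 9).
    The inverse of 5 mod 9 is 2 (since 5·2 = 10 = 1·9 + 1), so t ≡ 2·3 = 6 ≡ 6 (mod 9).
    Then x = 8 + 140·6 = 848, valid modulo lcm(140, 9) = 1260: x ≡ 848 (mod 1260).
Verify against each original: 848 mod 4 = 0, 848 mod 5 = 3, 848 mod 7 = 1, 848 mod 9 = 2.

x ≡ 848 (mod 1260).


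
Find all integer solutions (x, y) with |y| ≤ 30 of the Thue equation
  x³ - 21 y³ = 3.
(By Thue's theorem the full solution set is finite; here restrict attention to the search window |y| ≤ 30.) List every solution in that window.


The equation is x³ - 21y³ = 3. For fixed y, x³ = 21·y³ + 3, so a solution requires the RHS to be a perfect cube.
Strategy: iterate y from -30 to 30, compute RHS = 21·y³ + 3, and check whether it is a (positive or negative) perfect cube.
Check small values of y:
  y = 0: RHS = 3 is not a perfect cube.
  y = 1: RHS = 24 is not a perfect cube.
  y = -1: RHS = -18 is not a perfect cube.
  y = 2: RHS = 171 is not a perfect cube.
  y = -2: RHS = -165 is not a perfect cube.
  y = 3: RHS = 570 is not a perfect cube.
  y = -3: RHS = -564 is not a perfect cube.
Continuing the search up to |y| = 30 finds no solutions either.
No (x, y) in the scanned range satisfies the equation.

No integer solutions with |y| ≤ 30.


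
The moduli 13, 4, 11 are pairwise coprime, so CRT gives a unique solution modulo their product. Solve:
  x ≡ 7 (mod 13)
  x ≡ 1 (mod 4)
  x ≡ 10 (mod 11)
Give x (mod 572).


Moduli 13, 4, 11 are pairwise coprime; by CRT there is a unique solution modulo M = 13 · 4 · 11 = 572.
Solve pairwise, accumulating the modulus:
  Start with x ≡ 7 (mod 13).
  Combine with x ≡ 1 (mod 4): since gcd(13, 4) = 1, we get a unique residue mod 52.
    Write x = 7 + 13·t and substitute into x ≡ 1 (mod 4): 13·t ≡ 1 − 7 = -6 (mod 4).
    Reduce coefficients mod 4: 1·t ≡ 2 (mod 4).
    So t ≡ 2 (mod 4).
    Then x = 7 + 13·2 = 33, valid modulo lcm(13, 4) = 52: x ≡ 33 (mod 52).
  Combine with x ≡ 10 (mod 11): since gcd(52, 11) = 1, we get a unique residue mod 572.
    Write x = 33 + 52·t and substitute into x ≡ 10 (mod 11): 52·t ≡ 10 − 33 = -23 (mod 11).
    Reduce coefficients mod 11: 8·t ≡ 10 (mod 11).
    The inverse of 8 mod 11 is 7 (since 8·7 = 56 = 5·11 + 1), so t ≡ 7·10 = 70 ≡ 4 (mod 11).
    Then x = 33 + 52·4 = 241, valid modulo lcm(52, 11) = 572: x ≡ 241 (mod 572).
Verify: 241 mod 13 = 7 ✓, 241 mod 4 = 1 ✓, 241 mod 11 = 10 ✓.

x ≡ 241 (mod 572).


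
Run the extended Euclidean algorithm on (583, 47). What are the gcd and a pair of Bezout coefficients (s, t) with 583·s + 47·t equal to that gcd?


Euclidean algorithm on (583, 47) — divide until remainder is 0:
  583 = 12 · 47 + 19
  47 = 2 · 19 + 9
  19 = 2 · 9 + 1
  9 = 9 · 1 + 0
gcd(583, 47) = 1.
Track Bezout coefficients alongside the remainders: start with r₀ = 583 = a·1 + b·0 (s = 1, t = 0) and r₁ = 47 = a·0 + b·1 (s = 0, t = 1); each new remainder r_{k+1} = r_{k-1} − q_k·r_k inherits s_{k+1} = s_{k-1} − q_k·s_k, t_{k+1} = t_{k-1} − q_k·t_k, so r_k = a·s_k + b·t_k at every step:
  q = 12: r = 19, s = 1 − 12·0 = 1, t = 0 − 12·1 = -12  (check: 583·1 + 47·(-12) = 19)
  q = 2: r = 9, s = 0 − 2·1 = -2, t = 1 − 2·(-12) = 25  (check: 583·(-2) + 47·25 = 9)
  q = 2: r = 1, s = 1 − 2·(-2) = 5, t = -12 − 2·25 = -62  (check: 583·5 + 47·(-62) = 1)
The row with r = 1 (the gcd) gives the Bezout coefficients s = 5, t = -62.
Result: 583 · (5) + 47 · (-62) = 1.

gcd(583, 47) = 1; s = 5, t = -62 (check: 583·5 + 47·(-62) = 1).


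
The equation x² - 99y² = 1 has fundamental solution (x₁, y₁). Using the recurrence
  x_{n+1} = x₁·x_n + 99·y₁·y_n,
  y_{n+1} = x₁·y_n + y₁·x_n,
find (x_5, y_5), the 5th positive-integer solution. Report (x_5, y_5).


Step 1: Find the fundamental solution (x₁, y₁) of x² - 99y² = 1.
  Expand √99 as a continued fraction. a₀ = ⌊√99⌋ = 9; iterate m_{k+1} = d_k·a_k − m_k, d_{k+1} = (99 − m_{k+1}²)/d_k, a_{k+1} = ⌊(a₀ + m_{k+1})/d_{k+1}⌋ (starting m₀ = 0, d₀ = 1), with convergents p_k = a_k·p_{k-1} + p_{k-2}, q_k = a_k·q_{k-1} + q_{k-2} (p₋₁ = 1, q₋₁ = 0):
  k = 0: a₀ = 9; p₀/q₀ = 9/1; p₀² − 99·q₀² = 81 − 99 = -18.
  k = 1: m = 9, d = 18, a = ⌊(9 + 9)/18⌋ = 1; p/q = (1·9 + 1)/(1·1 + 0) = 10/1; p² − 99·q² = 100 − 99 = 1.
  The first convergent with p² − 99·q² = 1 gives the fundamental solution (x₁, y₁) = (10, 1).
Step 2: Apply the recurrence (x_{n+1}, y_{n+1}) = (x₁x_n + 99y₁y_n, x₁y_n + y₁x_n) repeatedly.
  From (x_1, y_1) = (10, 1): x_2 = 10·10 + 99·1·1 = 199; y_2 = 10·1 + 1·10 = 20.
  From (x_2, y_2) = (199, 20): x_3 = 10·199 + 99·1·20 = 3970; y_3 = 10·20 + 1·199 = 399.
  From (x_3, y_3) = (3970, 399): x_4 = 10·3970 + 99·1·399 = 79201; y_4 = 10·399 + 1·3970 = 7960.
  From (x_4, y_4) = (79201, 7960): x_5 = 10·79201 + 99·1·7960 = 1580050; y_5 = 10·7960 + 1·79201 = 158801.
Step 3: Verify x_5² - 99·y_5² = 2496558002500 - 2496558002499 = 1 (should be 1). ✓

(x_1, y_1) = (10, 1); (x_5, y_5) = (1580050, 158801).


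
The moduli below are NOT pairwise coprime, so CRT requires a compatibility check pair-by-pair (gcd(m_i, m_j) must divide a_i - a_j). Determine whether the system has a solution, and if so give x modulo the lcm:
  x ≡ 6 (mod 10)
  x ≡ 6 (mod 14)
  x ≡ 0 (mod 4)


Moduli 10, 14, 4 are not pairwise coprime, so CRT works modulo lcm(m_i) when all pairwise compatibility conditions hold.
Pairwise compatibility: gcd(m_i, m_j) must divide a_i - a_j for every pair.
Merge one congruence at a time:
  Start: x ≡ 6 (mod 10).
  Combine with x ≡ 6 (mod 14): gcd(10, 14) = 2; 6 - 6 = 0, which IS divisible by 2, so compatible.
    Write x = 6 + 10·t and substitute into x ≡ 6 (mod 14): 10·t ≡ 6 − 6 = 0 (mod 14).
    Divide the congruence (and modulus) by g = 2: 5·t ≡ 0 (mod 7).
    The inverse of 5 mod 7 is 3 (since 5·3 = 15 = 2·7 + 1), so t ≡ 3·0 = 0 ≡ 0 (mod 7).
    Then x = 6 + 10·0 = 6, valid modulo lcm(10, 14) = 70: x ≡ 6 (mod 70).
  Combine with x ≡ 0 (mod 4): gcd(70, 4) = 2; 0 - 6 = -6, which IS divisible by 2, so compatible.
    Write x = 6 + 70·t and substitute into x ≡ 0 (mod 4): 70·t ≡ 0 − 6 = -6 (mod 4).
    Divide the congruence (and modulus) by g = 2: 35·t ≡ -3 (mod 2).
    Reduce coefficients mod 2: 1·t ≡ 1 (mod 2).
    So t ≡ 1 (mod 2).
    Then x = 6 + 70·1 = 76, valid modulo lcm(70, 4) = 140: x ≡ 76 (mod 140).
Verify: 76 mod 10 = 6, 76 mod 14 = 6, 76 mod 4 = 0.

x ≡ 76 (mod 140).


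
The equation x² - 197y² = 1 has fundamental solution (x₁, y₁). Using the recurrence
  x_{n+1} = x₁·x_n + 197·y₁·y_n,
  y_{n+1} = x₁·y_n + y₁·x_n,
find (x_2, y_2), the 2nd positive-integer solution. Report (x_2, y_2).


Step 1: Find the fundamental solution (x₁, y₁) of x² - 197y² = 1.
  Expand √197 as a continued fraction. a₀ = ⌊√197⌋ = 14; iterate m_{k+1} = d_k·a_k − m_k, d_{k+1} = (197 − m_{k+1}²)/d_k, a_{k+1} = ⌊(a₀ + m_{k+1})/d_{k+1}⌋ (starting m₀ = 0, d₀ = 1), with convergents p_k = a_k·p_{k-1} + p_{k-2}, q_k = a_k·q_{k-1} + q_{k-2} (p₋₁ = 1, q₋₁ = 0):
  k = 0: a₀ = 14; p₀/q₀ = 14/1; p₀² − 197·q₀² = 196 − 197 = -1.
  k = 1: m = 14, d = 1, a = ⌊(14 + 14)/1⌋ = 28; p/q = (28·14 + 1)/(28·1 + 0) = 393/28; p² − 197·q² = 154449 − 154448 = 1.
  The first convergent with p² − 197·q² = 1 gives the fundamental solution (x₁, y₁) = (393, 28).
Step 2: Apply the recurrence (x_{n+1}, y_{n+1}) = (x₁x_n + 197y₁y_n, x₁y_n + y₁x_n) repeatedly.
  From (x_1, y_1) = (393, 28): x_2 = 393·393 + 197·28·28 = 308897; y_2 = 393·28 + 28·393 = 22008.
Step 3: Verify x_2² - 197·y_2² = 95417356609 - 95417356608 = 1 (should be 1). ✓

(x_1, y_1) = (393, 28); (x_2, y_2) = (308897, 22008).


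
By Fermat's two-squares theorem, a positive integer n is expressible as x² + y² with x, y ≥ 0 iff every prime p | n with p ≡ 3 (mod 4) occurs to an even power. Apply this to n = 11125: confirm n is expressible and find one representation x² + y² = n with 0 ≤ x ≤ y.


Step 1: Factor n = 11125 = 5^3 · 89.
Step 2: Check the mod-4 condition on each prime factor: 5 ≡ 1 (mod 4), exponent 3; 89 ≡ 1 (mod 4), exponent 1.
All primes ≡ 3 (mod 4) appear to even exponent (or don't appear), so by the two-squares theorem n IS expressible as a sum of two squares.
Step 3: Build a representation. Group n = k² · m with k = 5 and m = 5 · 89 = 445 (a product of primes ≡ 1 (mod 4)); a representation of m scales to one of n via (k·x)² + (k·y)² = k²(x² + y²). Each prime p ≡ 1 (mod 4) is itself a sum of two squares; find a² by testing p − a² for a perfect square:
  5: 5 − 1² = 4 = 2² ⇒ 5 = 1² + 2².
  89: 89 − 1² = 88, 89 − 2² = 85, 89 − 3² = 80, 89 − 4² = 73, 89 − 5² = 64 = 8² ⇒ 89 = 5² + 8².
  Combine using the Brahmagupta–Fibonacci identity (a² + b²)(c² + d²) = (ac − bd)² + (ad + bc)² = (ac + bd)² + (ad − bc)²:
  5 · 89 = 445: from (1² + 2²)(5² + 8²), take (1·5 − 2·8, 1·8 + 2·5) = (5 − 16, 8 + 10) = (-11, 18); dropping signs (only squares matter) gives (11, 18); check 11² + 18² = 121 + 324 = 445 ✓.
  Scale by k = 5: (5·11, 5·18) = (55, 90).
Step 4: Order so x ≤ y and verify: 55² + 90² = 3025 + 8100 = 11125 = n. ✓

n = 11125 = 55² + 90² (one valid representation with x ≤ y).


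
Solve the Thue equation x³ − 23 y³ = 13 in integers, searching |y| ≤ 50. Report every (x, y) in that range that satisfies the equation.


The equation is x³ - 23y³ = 13. For fixed y, x³ = 23·y³ + 13, so a solution requires the RHS to be a perfect cube.
Strategy: iterate y from -50 to 50, compute RHS = 23·y³ + 13, and check whether it is a (positive or negative) perfect cube.
Check small values of y:
  y = 0: RHS = 13 is not a perfect cube.
  y = 1: RHS = 36 is not a perfect cube.
  y = -1: RHS = -10 is not a perfect cube.
  y = 2: RHS = 197 is not a perfect cube.
  y = -2: RHS = -171 is not a perfect cube.
  y = 3: RHS = 634 is not a perfect cube.
  y = -3: RHS = -608 is not a perfect cube.
Continuing the search up to |y| = 50 finds no solutions either.
No (x, y) in the scanned range satisfies the equation.

No integer solutions with |y| ≤ 50.


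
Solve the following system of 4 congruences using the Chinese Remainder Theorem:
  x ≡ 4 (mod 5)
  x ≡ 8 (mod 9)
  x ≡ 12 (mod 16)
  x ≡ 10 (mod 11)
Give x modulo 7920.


Product of moduli M = 5 · 9 · 16 · 11 = 7920.
Merge one congruence at a time:
  Start: x ≡ 4 (mod 5).
  Combine with x ≡ 8 (mod 9); new modulus lcm = 45.
    Write x = 4 + 5·t and substitute into x ≡ 8 (mod 9): 5·t ≡ 8 − 4 = 4 (mod 9).
    The inverse of 5 mod 9 is 2 (since 5·2 = 10 = 1·9 + 1), so t ≡ 2·4 = 8 ≡ 8 (mod 9).
    Then x = 4 + 5·8 = 44, valid modulo lcm(5, 9) = 45: x ≡ 44 (mod 45).
  Combine with x ≡ 12 (mod 16); new modulus lcm = 720.
    Write x = 44 + 45·t and substitute into x ≡ 12 (mod 16): 45·t ≡ 12 − 44 = -32 (mod 16).
    Reduce coefficients mod 16: 13·t ≡ 0 (mod 16).
    The inverse of 13 mod 16 is 5 (since 13·5 = 65 = 4·16 + 1), so t ≡ 5·0 = 0 ≡ 0 (mod 16).
    Then x = 44 + 45·0 = 44, valid modulo lcm(45, 16) = 720: x ≡ 44 (mod 720).
  Combine with x ≡ 10 (mod 11); new modulus lcm = 7920.
    Write x = 44 + 720·t and substitute into x ≡ 10 (mod 11): 720·t ≡ 10 − 44 = -34 (mod 11).
    Reduce coefficients mod 11: 5·t ≡ 10 (mod 11).
    The inverse of 5 mod 11 is 9 (since 5·9 = 45 = 4·11 + 1), so t ≡ 9·10 = 90 ≡ 2 (mod 11).
    Then x = 44 + 720·2 = 1484, valid modulo lcm(720, 11) = 7920: x ≡ 1484 (mod 7920).
Verify against each original: 1484 mod 5 = 4, 1484 mod 9 = 8, 1484 mod 16 = 12, 1484 mod 11 = 10.

x ≡ 1484 (mod 7920).


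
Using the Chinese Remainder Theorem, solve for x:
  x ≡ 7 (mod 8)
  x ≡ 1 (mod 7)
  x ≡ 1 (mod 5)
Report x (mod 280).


Moduli 8, 7, 5 are pairwise coprime; by CRT there is a unique solution modulo M = 8 · 7 · 5 = 280.
Solve pairwise, accumulating the modulus:
  Start with x ≡ 7 (mod 8).
  Combine with x ≡ 1 (mod 7): since gcd(8, 7) = 1, we get a unique residue mod 56.
    Write x = 7 + 8·t and substitute into x ≡ 1 (mod 7): 8·t ≡ 1 − 7 = -6 (mod 7).
    Reduce coefficients mod 7: 1·t ≡ 1 (mod 7).
    So t ≡ 1 (mod 7).
    Then x = 7 + 8·1 = 15, valid modulo lcm(8, 7) = 56: x ≡ 15 (mod 56).
  Combine with x ≡ 1 (mod 5): since gcd(56, 5) = 1, we get a unique residue mod 280.
    Write x = 15 + 56·t and substitute into x ≡ 1 (mod 5): 56·t ≡ 1 − 15 = -14 (mod 5).
    Reduce coefficients mod 5: 1·t ≡ 1 (mod 5).
    So t ≡ 1 (mod 5).
    Then x = 15 + 56·1 = 71, valid modulo lcm(56, 5) = 280: x ≡ 71 (mod 280).
Verify: 71 mod 8 = 7 ✓, 71 mod 7 = 1 ✓, 71 mod 5 = 1 ✓.

x ≡ 71 (mod 280).


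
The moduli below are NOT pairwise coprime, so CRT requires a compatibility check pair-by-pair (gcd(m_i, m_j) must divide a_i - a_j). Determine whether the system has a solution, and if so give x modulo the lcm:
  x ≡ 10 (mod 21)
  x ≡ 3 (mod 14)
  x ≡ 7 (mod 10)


Moduli 21, 14, 10 are not pairwise coprime, so CRT works modulo lcm(m_i) when all pairwise compatibility conditions hold.
Pairwise compatibility: gcd(m_i, m_j) must divide a_i - a_j for every pair.
Merge one congruence at a time:
  Start: x ≡ 10 (mod 21).
  Combine with x ≡ 3 (mod 14): gcd(21, 14) = 7; 3 - 10 = -7, which IS divisible by 7, so compatible.
    Write x = 10 + 21·t and substitute into x ≡ 3 (mod 14): 21·t ≡ 3 − 10 = -7 (mod 14).
    Divide the congruence (and modulus) by g = 7: 3·t ≡ -1 (mod 2).
    Reduce coefficients mod 2: 1·t ≡ 1 (mod 2).
    So t ≡ 1 (mod 2).
    Then x = 10 + 21·1 = 31, valid modulo lcm(21, 14) = 42: x ≡ 31 (mod 42).
  Combine with x ≡ 7 (mod 10): gcd(42, 10) = 2; 7 - 31 = -24, which IS divisible by 2, so compatible.
    Write x = 31 + 42·t and substitute into x ≡ 7 (mod 10): 42·t ≡ 7 − 31 = -24 (mod 10).
    Divide the congruence (and modulus) by g = 2: 21·t ≡ -12 (mod 5).
    Reduce coefficients mod 5: 1·t ≡ 3 (mod 5).
    So t ≡ 3 (mod 5).
    Then x = 31 + 42·3 = 157, valid modulo lcm(42, 10) = 210: x ≡ 157 (mod 210).
Verify: 157 mod 21 = 10, 157 mod 14 = 3, 157 mod 10 = 7.

x ≡ 157 (mod 210).


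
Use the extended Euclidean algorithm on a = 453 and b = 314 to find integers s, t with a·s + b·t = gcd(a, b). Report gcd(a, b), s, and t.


Euclidean algorithm on (453, 314) — divide until remainder is 0:
  453 = 1 · 314 + 139
  314 = 2 · 139 + 36
  139 = 3 · 36 + 31
  36 = 1 · 31 + 5
  31 = 6 · 5 + 1
  5 = 5 · 1 + 0
gcd(453, 314) = 1.
Track Bezout coefficients alongside the remainders: start with r₀ = 453 = a·1 + b·0 (s = 1, t = 0) and r₁ = 314 = a·0 + b·1 (s = 0, t = 1); each new remainder r_{k+1} = r_{k-1} − q_k·r_k inherits s_{k+1} = s_{k-1} − q_k·s_k, t_{k+1} = t_{k-1} − q_k·t_k, so r_k = a·s_k + b·t_k at every step:
  q = 1: r = 139, s = 1 − 1·0 = 1, t = 0 − 1·1 = -1  (check: 453·1 + 314·(-1) = 139)
  q = 2: r = 36, s = 0 − 2·1 = -2, t = 1 − 2·(-1) = 3  (check: 453·(-2) + 314·3 = 36)
  q = 3: r = 31, s = 1 − 3·(-2) = 7, t = -1 − 3·3 = -10  (check: 453·7 + 314·(-10) = 31)
  q = 1: r = 5, s = -2 − 1·7 = -9, t = 3 − 1·(-10) = 13  (check: 453·(-9) + 314·13 = 5)
  q = 6: r = 1, s = 7 − 6·(-9) = 61, t = -10 − 6·13 = -88  (check: 453·61 + 314·(-88) = 1)
The row with r = 1 (the gcd) gives the Bezout coefficients s = 61, t = -88.
Result: 453 · (61) + 314 · (-88) = 1.

gcd(453, 314) = 1; s = 61, t = -88 (check: 453·61 + 314·(-88) = 1).


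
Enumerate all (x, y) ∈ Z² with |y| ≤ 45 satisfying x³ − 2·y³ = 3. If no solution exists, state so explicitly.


The equation is x³ - 2y³ = 3. For fixed y, x³ = 2·y³ + 3, so a solution requires the RHS to be a perfect cube.
Strategy: iterate y from -45 to 45, compute RHS = 2·y³ + 3, and check whether it is a (positive or negative) perfect cube.
Check small values of y:
  y = 0: RHS = 3 is not a perfect cube.
  y = 1: RHS = 5 is not a perfect cube.
  y = -1: RHS = 1 = (1)³ ⇒ x = 1 works.
  y = 2: RHS = 19 is not a perfect cube.
  y = -2: RHS = -13 is not a perfect cube.
  y = 3: RHS = 57 is not a perfect cube.
  y = -3: RHS = -51 is not a perfect cube.
Continuing, at y = -4: RHS = -125 = (-5)³ ⇒ x = -5 works.
Searching the remaining y in |y| ≤ 45 finds no further solutions.
Collected solutions: (1, -1), (-5, -4).

Solutions (with |y| ≤ 45): (1, -1), (-5, -4).


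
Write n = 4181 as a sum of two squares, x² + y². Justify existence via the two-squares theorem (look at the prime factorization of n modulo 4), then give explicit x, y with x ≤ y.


Step 1: Factor n = 4181 = 37 · 113.
Step 2: Check the mod-4 condition on each prime factor: 37 ≡ 1 (mod 4), exponent 1; 113 ≡ 1 (mod 4), exponent 1.
All primes ≡ 3 (mod 4) appear to even exponent (or don't appear), so by the two-squares theorem n IS expressible as a sum of two squares.
Step 3: Build a representation. Here n = 37 · 113 is a product of primes ≡ 1 (mod 4). Each prime p ≡ 1 (mod 4) is itself a sum of two squares; find a² by testing p − a² for a perfect square:
  37: 37 − 1² = 36 = 6² ⇒ 37 = 1² + 6².
  113: 113 − 1² = 112, 113 − 2² = 109, 113 − 3² = 104, 113 − 4² = 97, 113 − 5² = 88, 113 − 6² = 77, 113 − 7² = 64 = 8² ⇒ 113 = 7² + 8².
  Combine using the Brahmagupta–Fibonacci identity (a² + b²)(c² + d²) = (ac − bd)² + (ad + bc)² = (ac + bd)² + (ad − bc)²:
  37 · 113 = 4181: from (1² + 6²)(7² + 8²), take (1·7 − 6·8, 1·8 + 6·7) = (7 − 48, 8 + 42) = (-41, 50); dropping signs (only squares matter) gives (41, 50); check 41² + 50² = 1681 + 2500 = 4181 ✓.
Step 4: Order so x ≤ y and verify: 41² + 50² = 1681 + 2500 = 4181 = n. ✓

n = 4181 = 41² + 50² (one valid representation with x ≤ y).


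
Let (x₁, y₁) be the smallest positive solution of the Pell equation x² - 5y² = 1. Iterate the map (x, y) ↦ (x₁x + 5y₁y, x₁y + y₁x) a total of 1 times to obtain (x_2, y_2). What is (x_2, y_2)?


Step 1: Find the fundamental solution (x₁, y₁) of x² - 5y² = 1.
  Expand √5 as a continued fraction. a₀ = ⌊√5⌋ = 2; iterate m_{k+1} = d_k·a_k − m_k, d_{k+1} = (5 − m_{k+1}²)/d_k, a_{k+1} = ⌊(a₀ + m_{k+1})/d_{k+1}⌋ (starting m₀ = 0, d₀ = 1), with convergents p_k = a_k·p_{k-1} + p_{k-2}, q_k = a_k·q_{k-1} + q_{k-2} (p₋₁ = 1, q₋₁ = 0):
  k = 0: a₀ = 2; p₀/q₀ = 2/1; p₀² − 5·q₀² = 4 − 5 = -1.
  k = 1: m = 2, d = 1, a = ⌊(2 + 2)/1⌋ = 4; p/q = (4·2 + 1)/(4·1 + 0) = 9/4; p² − 5·q² = 81 − 80 = 1.
  The first convergent with p² − 5·q² = 1 gives the fundamental solution (x₁, y₁) = (9, 4).
Step 2: Apply the recurrence (x_{n+1}, y_{n+1}) = (x₁x_n + 5y₁y_n, x₁y_n + y₁x_n) repeatedly.
  From (x_1, y_1) = (9, 4): x_2 = 9·9 + 5·4·4 = 161; y_2 = 9·4 + 4·9 = 72.
Step 3: Verify x_2² - 5·y_2² = 25921 - 25920 = 1 (should be 1). ✓

(x_1, y_1) = (9, 4); (x_2, y_2) = (161, 72).


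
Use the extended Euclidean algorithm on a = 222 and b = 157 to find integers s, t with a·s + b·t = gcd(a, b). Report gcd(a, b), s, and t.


Euclidean algorithm on (222, 157) — divide until remainder is 0:
  222 = 1 · 157 + 65
  157 = 2 · 65 + 27
  65 = 2 · 27 + 11
  27 = 2 · 11 + 5
  11 = 2 · 5 + 1
  5 = 5 · 1 + 0
gcd(222, 157) = 1.
Track Bezout coefficients alongside the remainders: start with r₀ = 222 = a·1 + b·0 (s = 1, t = 0) and r₁ = 157 = a·0 + b·1 (s = 0, t = 1); each new remainder r_{k+1} = r_{k-1} − q_k·r_k inherits s_{k+1} = s_{k-1} − q_k·s_k, t_{k+1} = t_{k-1} − q_k·t_k, so r_k = a·s_k + b·t_k at every step:
  q = 1: r = 65, s = 1 − 1·0 = 1, t = 0 − 1·1 = -1  (check: 222·1 + 157·(-1) = 65)
  q = 2: r = 27, s = 0 − 2·1 = -2, t = 1 − 2·(-1) = 3  (check: 222·(-2) + 157·3 = 27)
  q = 2: r = 11, s = 1 − 2·(-2) = 5, t = -1 − 2·3 = -7  (check: 222·5 + 157·(-7) = 11)
  q = 2: r = 5, s = -2 − 2·5 = -12, t = 3 − 2·(-7) = 17  (check: 222·(-12) + 157·17 = 5)
  q = 2: r = 1, s = 5 − 2·(-12) = 29, t = -7 − 2·17 = -41  (check: 222·29 + 157·(-41) = 1)
The row with r = 1 (the gcd) gives the Bezout coefficients s = 29, t = -41.
Result: 222 · (29) + 157 · (-41) = 1.

gcd(222, 157) = 1; s = 29, t = -41 (check: 222·29 + 157·(-41) = 1).


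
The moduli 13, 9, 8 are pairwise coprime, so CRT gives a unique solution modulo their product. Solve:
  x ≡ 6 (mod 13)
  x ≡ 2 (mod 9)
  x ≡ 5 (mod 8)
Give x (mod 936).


Moduli 13, 9, 8 are pairwise coprime; by CRT there is a unique solution modulo M = 13 · 9 · 8 = 936.
Solve pairwise, accumulating the modulus:
  Start with x ≡ 6 (mod 13).
  Combine with x ≡ 2 (mod 9): since gcd(13, 9) = 1, we get a unique residue mod 117.
    Write x = 6 + 13·t and substitute into x ≡ 2 (mod 9): 13·t ≡ 2 − 6 = -4 (mod 9).
    Reduce coefficients mod 9: 4·t ≡ 5 (mod 9).
    The inverse of 4 mod 9 is 7 (since 4·7 = 28 = 3·9 + 1), so t ≡ 7·5 = 35 ≡ 8 (mod 9).
    Then x = 6 + 13·8 = 110, valid modulo lcm(13, 9) = 117: x ≡ 110 (mod 117).
  Combine with x ≡ 5 (mod 8): since gcd(117, 8) = 1, we get a unique residue mod 936.
    Write x = 110 + 117·t and substitute into x ≡ 5 (mod 8): 117·t ≡ 5 − 110 = -105 (mod 8).
    Reduce coefficients mod 8: 5·t ≡ 7 (mod 8).
    The inverse of 5 mod 8 is 5 (since 5·5 = 25 = 3·8 + 1), so t ≡ 5·7 = 35 ≡ 3 (mod 8).
    Then x = 110 + 117·3 = 461, valid modulo lcm(117, 8) = 936: x ≡ 461 (mod 936).
Verify: 461 mod 13 = 6 ✓, 461 mod 9 = 2 ✓, 461 mod 8 = 5 ✓.

x ≡ 461 (mod 936).


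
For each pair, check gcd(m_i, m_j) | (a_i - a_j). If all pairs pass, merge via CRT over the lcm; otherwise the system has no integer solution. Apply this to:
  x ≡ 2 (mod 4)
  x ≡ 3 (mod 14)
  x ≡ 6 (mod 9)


Moduli 4, 14, 9 are not pairwise coprime, so CRT works modulo lcm(m_i) when all pairwise compatibility conditions hold.
Pairwise compatibility: gcd(m_i, m_j) must divide a_i - a_j for every pair.
Merge one congruence at a time:
  Start: x ≡ 2 (mod 4).
  Combine with x ≡ 3 (mod 14): gcd(4, 14) = 2, and 3 - 2 = 1 is NOT divisible by 2.
    ⇒ system is inconsistent (no integer solution).

No solution (the system is inconsistent).


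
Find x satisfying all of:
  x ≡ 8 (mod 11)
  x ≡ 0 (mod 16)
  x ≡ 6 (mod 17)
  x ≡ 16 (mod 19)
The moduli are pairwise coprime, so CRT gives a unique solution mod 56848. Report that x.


Product of moduli M = 11 · 16 · 17 · 19 = 56848.
Merge one congruence at a time:
  Start: x ≡ 8 (mod 11).
  Combine with x ≡ 0 (mod 16); new modulus lcm = 176.
    Write x = 8 + 11·t and substitute into x ≡ 0 (mod 16): 11·t ≡ 0 − 8 = -8 (mod 16).
    Reduce coefficients mod 16: 11·t ≡ 8 (mod 16).
    The inverse of 11 mod 16 is 3 (since 11·3 = 33 = 2·16 + 1), so t ≡ 3·8 = 24 ≡ 8 (mod 16).
    Then x = 8 + 11·8 = 96, valid modulo lcm(11, 16) = 176: x ≡ 96 (mod 176).
  Combine with x ≡ 6 (mod 17); new modulus lcm = 2992.
    Write x = 96 + 176·t and substitute into x ≡ 6 (mod 17): 176·t ≡ 6 − 96 = -90 (mod 17).
    Reduce coefficients mod 17: 6·t ≡ 12 (mod 17).
    The inverse of 6 mod 17 is 3 (since 6·3 = 18 = 1·17 + 1), so t ≡ 3·12 = 36 ≡ 2 (mod 17).
    Then x = 96 + 176·2 = 448, valid modulo lcm(176, 17) = 2992: x ≡ 448 (mod 2992).
  Combine with x ≡ 16 (mod 19); new modulus lcm = 56848.
    Write x = 448 + 2992·t and substitute into x ≡ 16 (mod 19): 2992·t ≡ 16 − 448 = -432 (mod 19).
    Reduce coefficients mod 19: 9·t ≡ 5 (mod 19).
    The inverse of 9 mod 19 is 17 (since 9·17 = 153 = 8·19 + 1), so t ≡ 17·5 = 85 ≡ 9 (mod 19).
    Then x = 448 + 2992·9 = 27376, valid modulo lcm(2992, 19) = 56848: x ≡ 27376 (mod 56848).
Verify against each original: 27376 mod 11 = 8, 27376 mod 16 = 0, 27376 mod 17 = 6, 27376 mod 19 = 16.

x ≡ 27376 (mod 56848).


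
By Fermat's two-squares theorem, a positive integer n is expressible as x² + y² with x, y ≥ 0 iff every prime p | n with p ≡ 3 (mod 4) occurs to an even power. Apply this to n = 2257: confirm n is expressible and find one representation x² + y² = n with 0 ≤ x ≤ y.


Step 1: Factor n = 2257 = 37 · 61.
Step 2: Check the mod-4 condition on each prime factor: 37 ≡ 1 (mod 4), exponent 1; 61 ≡ 1 (mod 4), exponent 1.
All primes ≡ 3 (mod 4) appear to even exponent (or don't appear), so by the two-squares theorem n IS expressible as a sum of two squares.
Step 3: Build a representation. Here n = 37 · 61 is a product of primes ≡ 1 (mod 4). Each prime p ≡ 1 (mod 4) is itself a sum of two squares; find a² by testing p − a² for a perfect square:
  37: 37 − 1² = 36 = 6² ⇒ 37 = 1² + 6².
  61: 61 − 1² = 60, 61 − 2² = 57, 61 − 3² = 52, 61 − 4² = 45, 61 − 5² = 36 = 6² ⇒ 61 = 5² + 6².
  Combine using the Brahmagupta–Fibonacci identity (a² + b²)(c² + d²) = (ac − bd)² + (ad + bc)² = (ac + bd)² + (ad − bc)²:
  37 · 61 = 2257: from (1² + 6²)(5² + 6²), take (1·5 − 6·6, 1·6 + 6·5) = (5 − 36, 6 + 30) = (-31, 36); dropping signs (only squares matter) gives (31, 36); check 31² + 36² = 961 + 1296 = 2257 ✓.
Step 4: Order so x ≤ y and verify: 31² + 36² = 961 + 1296 = 2257 = n. ✓

n = 2257 = 31² + 36² (one valid representation with x ≤ y).


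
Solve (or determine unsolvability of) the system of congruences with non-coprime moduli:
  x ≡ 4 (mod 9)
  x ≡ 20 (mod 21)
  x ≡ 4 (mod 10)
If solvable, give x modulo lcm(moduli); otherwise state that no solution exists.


Moduli 9, 21, 10 are not pairwise coprime, so CRT works modulo lcm(m_i) when all pairwise compatibility conditions hold.
Pairwise compatibility: gcd(m_i, m_j) must divide a_i - a_j for every pair.
Merge one congruence at a time:
  Start: x ≡ 4 (mod 9).
  Combine with x ≡ 20 (mod 21): gcd(9, 21) = 3, and 20 - 4 = 16 is NOT divisible by 3.
    ⇒ system is inconsistent (no integer solution).

No solution (the system is inconsistent).


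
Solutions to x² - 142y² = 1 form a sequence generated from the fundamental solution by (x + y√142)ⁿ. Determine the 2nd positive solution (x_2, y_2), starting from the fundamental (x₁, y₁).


Step 1: Find the fundamental solution (x₁, y₁) of x² - 142y² = 1.
  Expand √142 as a continued fraction. a₀ = ⌊√142⌋ = 11; iterate m_{k+1} = d_k·a_k − m_k, d_{k+1} = (142 − m_{k+1}²)/d_k, a_{k+1} = ⌊(a₀ + m_{k+1})/d_{k+1}⌋ (starting m₀ = 0, d₀ = 1), with convergents p_k = a_k·p_{k-1} + p_{k-2}, q_k = a_k·q_{k-1} + q_{k-2} (p₋₁ = 1, q₋₁ = 0):
  k = 0: a₀ = 11; p₀/q₀ = 11/1; p₀² − 142·q₀² = 121 − 142 = -21.
  k = 1: m = 11, d = 21, a = ⌊(11 + 11)/21⌋ = 1; p/q = (1·11 + 1)/(1·1 + 0) = 12/1; p² − 142·q² = 144 − 142 = 2.
  k = 2: m = 10, d = 2, a = ⌊(11 + 10)/2⌋ = 10; p/q = (10·12 + 11)/(10·1 + 1) = 131/11; p² − 142·q² = 17161 − 17182 = -21.
  k = 3: m = 10, d = 21, a = ⌊(11 + 10)/21⌋ = 1; p/q = (1·131 + 12)/(1·11 + 1) = 143/12; p² − 142·q² = 20449 − 20448 = 1.
  The first convergent with p² − 142·q² = 1 gives the fundamental solution (x₁, y₁) = (143, 12).
Step 2: Apply the recurrence (x_{n+1}, y_{n+1}) = (x₁x_n + 142y₁y_n, x₁y_n + y₁x_n) repeatedly.
  From (x_1, y_1) = (143, 12): x_2 = 143·143 + 142·12·12 = 40897; y_2 = 143·12 + 12·143 = 3432.
Step 3: Verify x_2² - 142·y_2² = 1672564609 - 1672564608 = 1 (should be 1). ✓

(x_1, y_1) = (143, 12); (x_2, y_2) = (40897, 3432).


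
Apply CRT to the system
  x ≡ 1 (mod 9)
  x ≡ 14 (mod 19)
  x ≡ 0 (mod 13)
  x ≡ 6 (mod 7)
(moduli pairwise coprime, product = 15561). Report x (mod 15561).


Product of moduli M = 9 · 19 · 13 · 7 = 15561.
Merge one congruence at a time:
  Start: x ≡ 1 (mod 9).
  Combine with x ≡ 14 (mod 19); new modulus lcm = 171.
    Write x = 1 + 9·t and substitute into x ≡ 14 (mod 19): 9·t ≡ 14 − 1 = 13 (mod 19).
    The inverse of 9 mod 19 is 17 (since 9·17 = 153 = 8·19 + 1), so t ≡ 17·13 = 221 ≡ 12 (mod 19).
    Then x = 1 + 9·12 = 109, valid modulo lcm(9, 19) = 171: x ≡ 109 (mod 171).
  Combine with x ≡ 0 (mod 13); new modulus lcm = 2223.
    Write x = 109 + 171·t and substitute into x ≡ 0 (mod 13): 171·t ≡ 0 − 109 = -109 (mod 13).
    Reduce coefficients mod 13: 2·t ≡ 8 (mod 13).
    The inverse of 2 mod 13 is 7 (since 2·7 = 14 = 1·13 + 1), so t ≡ 7·8 = 56 ≡ 4 (mod 13).
    Then x = 109 + 171·4 = 793, valid modulo lcm(171, 13) = 2223: x ≡ 793 (mod 2223).
  Combine with x ≡ 6 (mod 7); new modulus lcm = 15561.
    Write x = 793 + 2223·t and substitute into x ≡ 6 (mod 7): 2223·t ≡ 6 − 793 = -787 (mod 7).
    Reduce coefficients mod 7: 4·t ≡ 4 (mod 7).
    The inverse of 4 mod 7 is 2 (since 4·2 = 8 = 1·7 + 1), so t ≡ 2·4 = 8 ≡ 1 (mod 7).
    Then x = 793 + 2223·1 = 3016, valid modulo lcm(2223, 7) = 15561: x ≡ 3016 (mod 15561).
Verify against each original: 3016 mod 9 = 1, 3016 mod 19 = 14, 3016 mod 13 = 0, 3016 mod 7 = 6.

x ≡ 3016 (mod 15561).


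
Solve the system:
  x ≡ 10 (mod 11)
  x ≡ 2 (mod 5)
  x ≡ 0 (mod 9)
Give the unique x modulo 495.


Moduli 11, 5, 9 are pairwise coprime; by CRT there is a unique solution modulo M = 11 · 5 · 9 = 495.
Solve pairwise, accumulating the modulus:
  Start with x ≡ 10 (mod 11).
  Combine with x ≡ 2 (mod 5): since gcd(11, 5) = 1, we get a unique residue mod 55.
    Write x = 10 + 11·t and substitute into x ≡ 2 (mod 5): 11·t ≡ 2 − 10 = -8 (mod 5).
    Reduce coefficients mod 5: 1·t ≡ 2 (mod 5).
    So t ≡ 2 (mod 5).
    Then x = 10 + 11·2 = 32, valid modulo lcm(11, 5) = 55: x ≡ 32 (mod 55).
  Combine with x ≡ 0 (mod 9): since gcd(55, 9) = 1, we get a unique residue mod 495.
    Write x = 32 + 55·t and substitute into x ≡ 0 (mod 9): 55·t ≡ 0 − 32 = -32 (mod 9).
    Reduce coefficients mod 9: 1·t ≡ 4 (mod 9).
    So t ≡ 4 (mod 9).
    Then x = 32 + 55·4 = 252, valid modulo lcm(55, 9) = 495: x ≡ 252 (mod 495).
Verify: 252 mod 11 = 10 ✓, 252 mod 5 = 2 ✓, 252 mod 9 = 0 ✓.

x ≡ 252 (mod 495).


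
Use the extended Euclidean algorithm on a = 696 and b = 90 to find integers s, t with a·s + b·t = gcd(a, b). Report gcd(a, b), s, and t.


Euclidean algorithm on (696, 90) — divide until remainder is 0:
  696 = 7 · 90 + 66
  90 = 1 · 66 + 24
  66 = 2 · 24 + 18
  24 = 1 · 18 + 6
  18 = 3 · 6 + 0
gcd(696, 90) = 6.
Track Bezout coefficients alongside the remainders: start with r₀ = 696 = a·1 + b·0 (s = 1, t = 0) and r₁ = 90 = a·0 + b·1 (s = 0, t = 1); each new remainder r_{k+1} = r_{k-1} − q_k·r_k inherits s_{k+1} = s_{k-1} − q_k·s_k, t_{k+1} = t_{k-1} − q_k·t_k, so r_k = a·s_k + b·t_k at every step:
  q = 7: r = 66, s = 1 − 7·0 = 1, t = 0 − 7·1 = -7  (check: 696·1 + 90·(-7) = 66)
  q = 1: r = 24, s = 0 − 1·1 = -1, t = 1 − 1·(-7) = 8  (check: 696·(-1) + 90·8 = 24)
  q = 2: r = 18, s = 1 − 2·(-1) = 3, t = -7 − 2·8 = -23  (check: 696·3 + 90·(-23) = 18)
  q = 1: r = 6, s = -1 − 1·3 = -4, t = 8 − 1·(-23) = 31  (check: 696·(-4) + 90·31 = 6)
The row with r = 6 (the gcd) gives the Bezout coefficients s = -4, t = 31.
Result: 696 · (-4) + 90 · (31) = 6.

gcd(696, 90) = 6; s = -4, t = 31 (check: 696·(-4) + 90·31 = 6).
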